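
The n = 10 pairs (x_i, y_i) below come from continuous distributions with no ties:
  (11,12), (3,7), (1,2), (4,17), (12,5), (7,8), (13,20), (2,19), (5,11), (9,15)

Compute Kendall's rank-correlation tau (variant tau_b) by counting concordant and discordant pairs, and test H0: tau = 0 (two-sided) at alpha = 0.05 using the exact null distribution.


Step 1: Enumerate the 45 unordered pairs (i,j) with i<j and classify each by sign(x_j-x_i) * sign(y_j-y_i).
  (1,2):dx=-8,dy=-5->C; (1,3):dx=-10,dy=-10->C; (1,4):dx=-7,dy=+5->D; (1,5):dx=+1,dy=-7->D
  (1,6):dx=-4,dy=-4->C; (1,7):dx=+2,dy=+8->C; (1,8):dx=-9,dy=+7->D; (1,9):dx=-6,dy=-1->C
  (1,10):dx=-2,dy=+3->D; (2,3):dx=-2,dy=-5->C; (2,4):dx=+1,dy=+10->C; (2,5):dx=+9,dy=-2->D
  (2,6):dx=+4,dy=+1->C; (2,7):dx=+10,dy=+13->C; (2,8):dx=-1,dy=+12->D; (2,9):dx=+2,dy=+4->C
  (2,10):dx=+6,dy=+8->C; (3,4):dx=+3,dy=+15->C; (3,5):dx=+11,dy=+3->C; (3,6):dx=+6,dy=+6->C
  (3,7):dx=+12,dy=+18->C; (3,8):dx=+1,dy=+17->C; (3,9):dx=+4,dy=+9->C; (3,10):dx=+8,dy=+13->C
  (4,5):dx=+8,dy=-12->D; (4,6):dx=+3,dy=-9->D; (4,7):dx=+9,dy=+3->C; (4,8):dx=-2,dy=+2->D
  (4,9):dx=+1,dy=-6->D; (4,10):dx=+5,dy=-2->D; (5,6):dx=-5,dy=+3->D; (5,7):dx=+1,dy=+15->C
  (5,8):dx=-10,dy=+14->D; (5,9):dx=-7,dy=+6->D; (5,10):dx=-3,dy=+10->D; (6,7):dx=+6,dy=+12->C
  (6,8):dx=-5,dy=+11->D; (6,9):dx=-2,dy=+3->D; (6,10):dx=+2,dy=+7->C; (7,8):dx=-11,dy=-1->C
  (7,9):dx=-8,dy=-9->C; (7,10):dx=-4,dy=-5->C; (8,9):dx=+3,dy=-8->D; (8,10):dx=+7,dy=-4->D
  (9,10):dx=+4,dy=+4->C
Step 2: C = 26, D = 19, total pairs = 45.
Step 3: tau = (C - D)/(n(n-1)/2) = (26 - 19)/45 = 0.155556.
Step 4: Exact two-sided p-value (enumerate n! = 3628800 permutations of y under H0): p = 0.600654.
Step 5: alpha = 0.05. fail to reject H0.

tau_b = 0.1556 (C=26, D=19), p = 0.600654, fail to reject H0.


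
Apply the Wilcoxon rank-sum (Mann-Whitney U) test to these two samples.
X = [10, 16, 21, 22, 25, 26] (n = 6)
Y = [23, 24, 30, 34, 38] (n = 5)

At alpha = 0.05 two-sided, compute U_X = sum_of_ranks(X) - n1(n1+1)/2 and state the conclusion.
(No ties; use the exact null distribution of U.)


Step 1: Combine and sort all 11 observations; assign midranks.
sorted (value, group): (10,X), (16,X), (21,X), (22,X), (23,Y), (24,Y), (25,X), (26,X), (30,Y), (34,Y), (38,Y)
ranks: 10->1, 16->2, 21->3, 22->4, 23->5, 24->6, 25->7, 26->8, 30->9, 34->10, 38->11
Step 2: Rank sum for X: R1 = 1 + 2 + 3 + 4 + 7 + 8 = 25.
Step 3: U_X = R1 - n1(n1+1)/2 = 25 - 6*7/2 = 25 - 21 = 4.
       U_Y = n1*n2 - U_X = 30 - 4 = 26.
Step 4: No ties, so the exact null distribution of U (based on enumerating the C(11,6) = 462 equally likely rank assignments) gives the two-sided p-value.
Step 5: p-value = 0.051948; compare to alpha = 0.05. fail to reject H0.

U_X = 4, p = 0.051948, fail to reject H0 at alpha = 0.05.


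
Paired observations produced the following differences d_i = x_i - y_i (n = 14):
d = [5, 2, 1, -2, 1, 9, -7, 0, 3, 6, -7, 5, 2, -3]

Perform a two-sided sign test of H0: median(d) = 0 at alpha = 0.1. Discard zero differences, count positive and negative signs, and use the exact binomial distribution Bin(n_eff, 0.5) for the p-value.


Step 1: Discard zero differences. Original n = 14; n_eff = number of nonzero differences = 13.
Nonzero differences (with sign): +5, +2, +1, -2, +1, +9, -7, +3, +6, -7, +5, +2, -3
Step 2: Count signs: positive = 9, negative = 4.
Step 3: Under H0: P(positive) = 0.5, so the number of positives S ~ Bin(13, 0.5).
Step 4: Two-sided exact p-value = sum of Bin(13,0.5) probabilities at or below the observed probability = 0.266846.
Step 5: alpha = 0.1. fail to reject H0.

n_eff = 13, pos = 9, neg = 4, p = 0.266846, fail to reject H0.


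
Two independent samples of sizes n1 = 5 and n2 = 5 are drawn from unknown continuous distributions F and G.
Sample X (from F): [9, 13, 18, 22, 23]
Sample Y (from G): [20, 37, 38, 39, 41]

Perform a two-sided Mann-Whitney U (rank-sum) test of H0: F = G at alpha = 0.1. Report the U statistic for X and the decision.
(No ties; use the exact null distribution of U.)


Step 1: Combine and sort all 10 observations; assign midranks.
sorted (value, group): (9,X), (13,X), (18,X), (20,Y), (22,X), (23,X), (37,Y), (38,Y), (39,Y), (41,Y)
ranks: 9->1, 13->2, 18->3, 20->4, 22->5, 23->6, 37->7, 38->8, 39->9, 41->10
Step 2: Rank sum for X: R1 = 1 + 2 + 3 + 5 + 6 = 17.
Step 3: U_X = R1 - n1(n1+1)/2 = 17 - 5*6/2 = 17 - 15 = 2.
       U_Y = n1*n2 - U_X = 25 - 2 = 23.
Step 4: No ties, so the exact null distribution of U (based on enumerating the C(10,5) = 252 equally likely rank assignments) gives the two-sided p-value.
Step 5: p-value = 0.031746; compare to alpha = 0.1. reject H0.

U_X = 2, p = 0.031746, reject H0 at alpha = 0.1.


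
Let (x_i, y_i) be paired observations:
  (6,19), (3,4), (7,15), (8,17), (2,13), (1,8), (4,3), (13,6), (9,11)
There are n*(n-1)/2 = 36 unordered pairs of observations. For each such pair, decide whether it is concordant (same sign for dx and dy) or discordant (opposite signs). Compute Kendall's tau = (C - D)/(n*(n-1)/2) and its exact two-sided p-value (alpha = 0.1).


Step 1: Enumerate the 36 unordered pairs (i,j) with i<j and classify each by sign(x_j-x_i) * sign(y_j-y_i).
  (1,2):dx=-3,dy=-15->C; (1,3):dx=+1,dy=-4->D; (1,4):dx=+2,dy=-2->D; (1,5):dx=-4,dy=-6->C
  (1,6):dx=-5,dy=-11->C; (1,7):dx=-2,dy=-16->C; (1,8):dx=+7,dy=-13->D; (1,9):dx=+3,dy=-8->D
  (2,3):dx=+4,dy=+11->C; (2,4):dx=+5,dy=+13->C; (2,5):dx=-1,dy=+9->D; (2,6):dx=-2,dy=+4->D
  (2,7):dx=+1,dy=-1->D; (2,8):dx=+10,dy=+2->C; (2,9):dx=+6,dy=+7->C; (3,4):dx=+1,dy=+2->C
  (3,5):dx=-5,dy=-2->C; (3,6):dx=-6,dy=-7->C; (3,7):dx=-3,dy=-12->C; (3,8):dx=+6,dy=-9->D
  (3,9):dx=+2,dy=-4->D; (4,5):dx=-6,dy=-4->C; (4,6):dx=-7,dy=-9->C; (4,7):dx=-4,dy=-14->C
  (4,8):dx=+5,dy=-11->D; (4,9):dx=+1,dy=-6->D; (5,6):dx=-1,dy=-5->C; (5,7):dx=+2,dy=-10->D
  (5,8):dx=+11,dy=-7->D; (5,9):dx=+7,dy=-2->D; (6,7):dx=+3,dy=-5->D; (6,8):dx=+12,dy=-2->D
  (6,9):dx=+8,dy=+3->C; (7,8):dx=+9,dy=+3->C; (7,9):dx=+5,dy=+8->C; (8,9):dx=-4,dy=+5->D
Step 2: C = 19, D = 17, total pairs = 36.
Step 3: tau = (C - D)/(n(n-1)/2) = (19 - 17)/36 = 0.055556.
Step 4: Exact two-sided p-value (enumerate n! = 362880 permutations of y under H0): p = 0.919455.
Step 5: alpha = 0.1. fail to reject H0.

tau_b = 0.0556 (C=19, D=17), p = 0.919455, fail to reject H0.


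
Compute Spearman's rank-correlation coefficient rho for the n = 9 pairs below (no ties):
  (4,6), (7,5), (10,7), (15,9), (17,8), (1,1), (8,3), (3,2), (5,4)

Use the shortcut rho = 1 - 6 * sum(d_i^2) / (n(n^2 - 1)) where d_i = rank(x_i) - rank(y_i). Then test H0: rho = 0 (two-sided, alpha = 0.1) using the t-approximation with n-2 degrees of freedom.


Step 1: Rank x and y separately (midranks; no ties here).
rank(x): 4->3, 7->5, 10->7, 15->8, 17->9, 1->1, 8->6, 3->2, 5->4
rank(y): 6->6, 5->5, 7->7, 9->9, 8->8, 1->1, 3->3, 2->2, 4->4
Step 2: d_i = R_x(i) - R_y(i); compute d_i^2.
  (3-6)^2=9, (5-5)^2=0, (7-7)^2=0, (8-9)^2=1, (9-8)^2=1, (1-1)^2=0, (6-3)^2=9, (2-2)^2=0, (4-4)^2=0
sum(d^2) = 20.
Step 3: rho = 1 - 6*20 / (9*(9^2 - 1)) = 1 - 120/720 = 0.833333.
Step 4: Under H0, t = rho * sqrt((n-2)/(1-rho^2)) = 3.9886 ~ t(7).
Step 5: Two-sided p-value from the t-distribution with 7 df = 0.005266.
Step 6: alpha = 0.1. reject H0.

rho = 0.8333, p = 0.005266, reject H0 at alpha = 0.1.


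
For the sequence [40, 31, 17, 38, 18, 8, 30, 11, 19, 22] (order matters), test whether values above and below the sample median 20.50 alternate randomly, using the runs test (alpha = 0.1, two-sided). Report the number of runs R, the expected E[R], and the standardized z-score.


Step 1: Compute median = 20.50; label A = above, B = below.
Labels in order: AABABBABBA  (n_A = 5, n_B = 5)
Step 2: Count runs R = 7.
Step 3: Under H0 (random ordering), E[R] = 2*n_A*n_B/(n_A+n_B) + 1 = 2*5*5/10 + 1 = 6.0000.
        Var[R] = 2*n_A*n_B*(2*n_A*n_B - n_A - n_B) / ((n_A+n_B)^2 * (n_A+n_B-1)) = 2000/900 = 2.2222.
        SD[R] = 1.4907.
Step 4: Continuity-corrected z = (R - 0.5 - E[R]) / SD[R] = (7 - 0.5 - 6.0000) / 1.4907 = 0.3354.
Step 5: Two-sided p-value via normal approximation = 2*(1 - Phi(|z|)) = 0.737316.
Step 6: alpha = 0.1. fail to reject H0.

R = 7, z = 0.3354, p = 0.737316, fail to reject H0.


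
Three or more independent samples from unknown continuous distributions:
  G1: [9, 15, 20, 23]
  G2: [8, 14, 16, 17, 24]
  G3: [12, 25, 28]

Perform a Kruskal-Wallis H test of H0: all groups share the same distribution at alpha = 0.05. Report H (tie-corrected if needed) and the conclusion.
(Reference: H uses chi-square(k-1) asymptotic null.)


Step 1: Combine all N = 12 observations and assign midranks.
sorted (value, group, rank): (8,G2,1), (9,G1,2), (12,G3,3), (14,G2,4), (15,G1,5), (16,G2,6), (17,G2,7), (20,G1,8), (23,G1,9), (24,G2,10), (25,G3,11), (28,G3,12)
Step 2: Sum ranks within each group.
R_1 = 24 (n_1 = 4)
R_2 = 28 (n_2 = 5)
R_3 = 26 (n_3 = 3)
Step 3: H = 12/(N(N+1)) * sum(R_i^2/n_i) - 3(N+1)
     = 12/(12*13) * (24^2/4 + 28^2/5 + 26^2/3) - 3*13
     = 0.076923 * 526.133 - 39
     = 1.471795.
Step 4: No ties, so H is used without correction.
Step 5: Under H0, H ~ chi^2(2); p-value = 0.479075.
Step 6: alpha = 0.05. fail to reject H0.

H = 1.4718, df = 2, p = 0.479075, fail to reject H0.


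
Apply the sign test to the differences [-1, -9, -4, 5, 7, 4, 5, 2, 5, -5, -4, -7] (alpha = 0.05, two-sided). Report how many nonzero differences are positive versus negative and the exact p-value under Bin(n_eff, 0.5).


Step 1: Discard zero differences. Original n = 12; n_eff = number of nonzero differences = 12.
Nonzero differences (with sign): -1, -9, -4, +5, +7, +4, +5, +2, +5, -5, -4, -7
Step 2: Count signs: positive = 6, negative = 6.
Step 3: Under H0: P(positive) = 0.5, so the number of positives S ~ Bin(12, 0.5).
Step 4: Two-sided exact p-value = sum of Bin(12,0.5) probabilities at or below the observed probability = 1.000000.
Step 5: alpha = 0.05. fail to reject H0.

n_eff = 12, pos = 6, neg = 6, p = 1.000000, fail to reject H0.


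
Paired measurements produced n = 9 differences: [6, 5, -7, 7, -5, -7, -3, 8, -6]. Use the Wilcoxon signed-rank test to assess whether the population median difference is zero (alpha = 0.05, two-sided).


Step 1: Drop any zero differences (none here) and take |d_i|.
|d| = [6, 5, 7, 7, 5, 7, 3, 8, 6]
Step 2: Midrank |d_i| (ties get averaged ranks).
ranks: |6|->4.5, |5|->2.5, |7|->7, |7|->7, |5|->2.5, |7|->7, |3|->1, |8|->9, |6|->4.5
Step 3: Attach original signs; sum ranks with positive sign and with negative sign.
W+ = 4.5 + 2.5 + 7 + 9 = 23
W- = 7 + 2.5 + 7 + 1 + 4.5 = 22
(Check: W+ + W- = 45 should equal n(n+1)/2 = 45.)
Step 4: Test statistic W = min(W+, W-) = 22.
Step 5: Ties in |d|, so use the tie-corrected normal approximation.
        E[W] = n(n+1)/4 = 9*10/4 = 22.5.
        Tie groups: |d|=5 (t=2), |d|=6 (t=2), |d|=7 (t=3); sum(t^3 - t) = 36.
        Var[W] = n(n+1)(2n+1)/24 - sum(t^3-t)/48 = 1710/24 - 36/48 = 70.5.
        z = (W - E[W]) / sqrt(Var[W]) = (22 - 22.5) / 8.3964 = -0.0595.
        Two-sided p = 2*Phi(z) = 0.952515.
Step 6: alpha = 0.05. fail to reject H0.

W+ = 23, W- = 22, W = min = 22, p = 0.952515, fail to reject H0.


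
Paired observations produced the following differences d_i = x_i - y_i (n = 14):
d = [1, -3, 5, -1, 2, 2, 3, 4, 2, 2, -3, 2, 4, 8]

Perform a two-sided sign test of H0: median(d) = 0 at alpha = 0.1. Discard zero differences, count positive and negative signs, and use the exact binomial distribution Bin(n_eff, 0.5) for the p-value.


Step 1: Discard zero differences. Original n = 14; n_eff = number of nonzero differences = 14.
Nonzero differences (with sign): +1, -3, +5, -1, +2, +2, +3, +4, +2, +2, -3, +2, +4, +8
Step 2: Count signs: positive = 11, negative = 3.
Step 3: Under H0: P(positive) = 0.5, so the number of positives S ~ Bin(14, 0.5).
Step 4: Two-sided exact p-value = sum of Bin(14,0.5) probabilities at or below the observed probability = 0.057373.
Step 5: alpha = 0.1. reject H0.

n_eff = 14, pos = 11, neg = 3, p = 0.057373, reject H0.


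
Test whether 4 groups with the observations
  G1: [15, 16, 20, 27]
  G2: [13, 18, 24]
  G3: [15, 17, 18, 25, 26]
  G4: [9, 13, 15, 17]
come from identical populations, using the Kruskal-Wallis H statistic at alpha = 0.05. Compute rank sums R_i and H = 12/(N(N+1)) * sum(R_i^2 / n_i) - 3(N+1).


Step 1: Combine all N = 16 observations and assign midranks.
sorted (value, group, rank): (9,G4,1), (13,G2,2.5), (13,G4,2.5), (15,G1,5), (15,G3,5), (15,G4,5), (16,G1,7), (17,G3,8.5), (17,G4,8.5), (18,G2,10.5), (18,G3,10.5), (20,G1,12), (24,G2,13), (25,G3,14), (26,G3,15), (27,G1,16)
Step 2: Sum ranks within each group.
R_1 = 40 (n_1 = 4)
R_2 = 26 (n_2 = 3)
R_3 = 53 (n_3 = 5)
R_4 = 17 (n_4 = 4)
Step 3: H = 12/(N(N+1)) * sum(R_i^2/n_i) - 3(N+1)
     = 12/(16*17) * (40^2/4 + 26^2/3 + 53^2/5 + 17^2/4) - 3*17
     = 0.044118 * 1259.38 - 51
     = 4.561029.
Step 4: Ties present; correction factor C = 1 - 42/(16^3 - 16) = 0.989706. Corrected H = 4.561029 / 0.989706 = 4.608470.
Step 5: Under H0, H ~ chi^2(3); p-value = 0.202817.
Step 6: alpha = 0.05. fail to reject H0.

H = 4.6085, df = 3, p = 0.202817, fail to reject H0.


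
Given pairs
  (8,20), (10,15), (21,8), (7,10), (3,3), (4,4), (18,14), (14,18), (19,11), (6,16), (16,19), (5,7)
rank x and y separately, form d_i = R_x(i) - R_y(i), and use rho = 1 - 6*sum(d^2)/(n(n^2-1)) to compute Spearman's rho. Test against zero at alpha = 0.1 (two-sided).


Step 1: Rank x and y separately (midranks; no ties here).
rank(x): 8->6, 10->7, 21->12, 7->5, 3->1, 4->2, 18->10, 14->8, 19->11, 6->4, 16->9, 5->3
rank(y): 20->12, 15->8, 8->4, 10->5, 3->1, 4->2, 14->7, 18->10, 11->6, 16->9, 19->11, 7->3
Step 2: d_i = R_x(i) - R_y(i); compute d_i^2.
  (6-12)^2=36, (7-8)^2=1, (12-4)^2=64, (5-5)^2=0, (1-1)^2=0, (2-2)^2=0, (10-7)^2=9, (8-10)^2=4, (11-6)^2=25, (4-9)^2=25, (9-11)^2=4, (3-3)^2=0
sum(d^2) = 168.
Step 3: rho = 1 - 6*168 / (12*(12^2 - 1)) = 1 - 1008/1716 = 0.412587.
Step 4: Under H0, t = rho * sqrt((n-2)/(1-rho^2)) = 1.4323 ~ t(10).
Step 5: Two-sided p-value from the t-distribution with 10 df = 0.182564.
Step 6: alpha = 0.1. fail to reject H0.

rho = 0.4126, p = 0.182564, fail to reject H0 at alpha = 0.1.


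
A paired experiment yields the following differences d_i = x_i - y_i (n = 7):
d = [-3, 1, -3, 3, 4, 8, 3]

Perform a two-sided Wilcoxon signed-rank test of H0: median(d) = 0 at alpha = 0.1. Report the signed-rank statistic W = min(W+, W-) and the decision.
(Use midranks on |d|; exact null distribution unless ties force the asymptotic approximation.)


Step 1: Drop any zero differences (none here) and take |d_i|.
|d| = [3, 1, 3, 3, 4, 8, 3]
Step 2: Midrank |d_i| (ties get averaged ranks).
ranks: |3|->3.5, |1|->1, |3|->3.5, |3|->3.5, |4|->6, |8|->7, |3|->3.5
Step 3: Attach original signs; sum ranks with positive sign and with negative sign.
W+ = 1 + 3.5 + 6 + 7 + 3.5 = 21
W- = 3.5 + 3.5 = 7
(Check: W+ + W- = 28 should equal n(n+1)/2 = 28.)
Step 4: Test statistic W = min(W+, W-) = 7.
Step 5: Ties in |d|, so use the tie-corrected normal approximation.
        E[W] = n(n+1)/4 = 7*8/4 = 14.
        Tie groups: |d|=3 (t=4); sum(t^3 - t) = 60.
        Var[W] = n(n+1)(2n+1)/24 - sum(t^3-t)/48 = 840/24 - 60/48 = 33.75.
        z = (W - E[W]) / sqrt(Var[W]) = (7 - 14) / 5.8095 = -1.2049.
        Two-sided p = 2*Phi(z) = 0.228231.
Step 6: alpha = 0.1. fail to reject H0.

W+ = 21, W- = 7, W = min = 7, p = 0.228231, fail to reject H0.


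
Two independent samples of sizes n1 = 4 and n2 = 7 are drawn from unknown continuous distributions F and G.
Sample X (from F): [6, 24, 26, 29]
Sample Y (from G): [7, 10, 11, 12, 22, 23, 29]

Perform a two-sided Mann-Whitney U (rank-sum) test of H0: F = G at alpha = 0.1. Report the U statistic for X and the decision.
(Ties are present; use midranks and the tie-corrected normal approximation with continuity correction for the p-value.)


Step 1: Combine and sort all 11 observations; assign midranks.
sorted (value, group): (6,X), (7,Y), (10,Y), (11,Y), (12,Y), (22,Y), (23,Y), (24,X), (26,X), (29,X), (29,Y)
ranks: 6->1, 7->2, 10->3, 11->4, 12->5, 22->6, 23->7, 24->8, 26->9, 29->10.5, 29->10.5
Step 2: Rank sum for X: R1 = 1 + 8 + 9 + 10.5 = 28.5.
Step 3: U_X = R1 - n1(n1+1)/2 = 28.5 - 4*5/2 = 28.5 - 10 = 18.5.
       U_Y = n1*n2 - U_X = 28 - 18.5 = 9.5.
Step 4: Ties are present, so use the tie-corrected normal approximation (with continuity correction) for the p-value.
Step 5: p-value = 0.448659; compare to alpha = 0.1. fail to reject H0.

U_X = 18.5, p = 0.448659, fail to reject H0 at alpha = 0.1.


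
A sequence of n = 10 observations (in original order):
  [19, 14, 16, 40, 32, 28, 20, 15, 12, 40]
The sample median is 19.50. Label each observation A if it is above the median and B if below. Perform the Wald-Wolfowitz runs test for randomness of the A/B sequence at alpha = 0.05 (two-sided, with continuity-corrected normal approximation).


Step 1: Compute median = 19.50; label A = above, B = below.
Labels in order: BBBAAAABBA  (n_A = 5, n_B = 5)
Step 2: Count runs R = 4.
Step 3: Under H0 (random ordering), E[R] = 2*n_A*n_B/(n_A+n_B) + 1 = 2*5*5/10 + 1 = 6.0000.
        Var[R] = 2*n_A*n_B*(2*n_A*n_B - n_A - n_B) / ((n_A+n_B)^2 * (n_A+n_B-1)) = 2000/900 = 2.2222.
        SD[R] = 1.4907.
Step 4: Continuity-corrected z = (R + 0.5 - E[R]) / SD[R] = (4 + 0.5 - 6.0000) / 1.4907 = -1.0062.
Step 5: Two-sided p-value via normal approximation = 2*(1 - Phi(|z|)) = 0.314305.
Step 6: alpha = 0.05. fail to reject H0.

R = 4, z = -1.0062, p = 0.314305, fail to reject H0.


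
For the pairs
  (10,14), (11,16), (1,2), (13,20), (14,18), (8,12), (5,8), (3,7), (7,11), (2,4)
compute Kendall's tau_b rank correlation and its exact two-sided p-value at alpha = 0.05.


Step 1: Enumerate the 45 unordered pairs (i,j) with i<j and classify each by sign(x_j-x_i) * sign(y_j-y_i).
  (1,2):dx=+1,dy=+2->C; (1,3):dx=-9,dy=-12->C; (1,4):dx=+3,dy=+6->C; (1,5):dx=+4,dy=+4->C
  (1,6):dx=-2,dy=-2->C; (1,7):dx=-5,dy=-6->C; (1,8):dx=-7,dy=-7->C; (1,9):dx=-3,dy=-3->C
  (1,10):dx=-8,dy=-10->C; (2,3):dx=-10,dy=-14->C; (2,4):dx=+2,dy=+4->C; (2,5):dx=+3,dy=+2->C
  (2,6):dx=-3,dy=-4->C; (2,7):dx=-6,dy=-8->C; (2,8):dx=-8,dy=-9->C; (2,9):dx=-4,dy=-5->C
  (2,10):dx=-9,dy=-12->C; (3,4):dx=+12,dy=+18->C; (3,5):dx=+13,dy=+16->C; (3,6):dx=+7,dy=+10->C
  (3,7):dx=+4,dy=+6->C; (3,8):dx=+2,dy=+5->C; (3,9):dx=+6,dy=+9->C; (3,10):dx=+1,dy=+2->C
  (4,5):dx=+1,dy=-2->D; (4,6):dx=-5,dy=-8->C; (4,7):dx=-8,dy=-12->C; (4,8):dx=-10,dy=-13->C
  (4,9):dx=-6,dy=-9->C; (4,10):dx=-11,dy=-16->C; (5,6):dx=-6,dy=-6->C; (5,7):dx=-9,dy=-10->C
  (5,8):dx=-11,dy=-11->C; (5,9):dx=-7,dy=-7->C; (5,10):dx=-12,dy=-14->C; (6,7):dx=-3,dy=-4->C
  (6,8):dx=-5,dy=-5->C; (6,9):dx=-1,dy=-1->C; (6,10):dx=-6,dy=-8->C; (7,8):dx=-2,dy=-1->C
  (7,9):dx=+2,dy=+3->C; (7,10):dx=-3,dy=-4->C; (8,9):dx=+4,dy=+4->C; (8,10):dx=-1,dy=-3->C
  (9,10):dx=-5,dy=-7->C
Step 2: C = 44, D = 1, total pairs = 45.
Step 3: tau = (C - D)/(n(n-1)/2) = (44 - 1)/45 = 0.955556.
Step 4: Exact two-sided p-value (enumerate n! = 3628800 permutations of y under H0): p = 0.000006.
Step 5: alpha = 0.05. reject H0.

tau_b = 0.9556 (C=44, D=1), p = 0.000006, reject H0.


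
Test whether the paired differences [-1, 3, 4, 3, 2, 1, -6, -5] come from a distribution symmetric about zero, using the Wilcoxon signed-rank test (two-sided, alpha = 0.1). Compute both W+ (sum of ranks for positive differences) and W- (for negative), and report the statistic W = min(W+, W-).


Step 1: Drop any zero differences (none here) and take |d_i|.
|d| = [1, 3, 4, 3, 2, 1, 6, 5]
Step 2: Midrank |d_i| (ties get averaged ranks).
ranks: |1|->1.5, |3|->4.5, |4|->6, |3|->4.5, |2|->3, |1|->1.5, |6|->8, |5|->7
Step 3: Attach original signs; sum ranks with positive sign and with negative sign.
W+ = 4.5 + 6 + 4.5 + 3 + 1.5 = 19.5
W- = 1.5 + 8 + 7 = 16.5
(Check: W+ + W- = 36 should equal n(n+1)/2 = 36.)
Step 4: Test statistic W = min(W+, W-) = 16.5.
Step 5: Ties in |d|, so use the tie-corrected normal approximation.
        E[W] = n(n+1)/4 = 8*9/4 = 18.
        Tie groups: |d|=1 (t=2), |d|=3 (t=2); sum(t^3 - t) = 12.
        Var[W] = n(n+1)(2n+1)/24 - sum(t^3-t)/48 = 1224/24 - 12/48 = 50.75.
        z = (W - E[W]) / sqrt(Var[W]) = (16.5 - 18) / 7.1239 = -0.2106.
        Two-sided p = 2*Phi(z) = 0.833232.
Step 6: alpha = 0.1. fail to reject H0.

W+ = 19.5, W- = 16.5, W = min = 16.5, p = 0.833232, fail to reject H0.


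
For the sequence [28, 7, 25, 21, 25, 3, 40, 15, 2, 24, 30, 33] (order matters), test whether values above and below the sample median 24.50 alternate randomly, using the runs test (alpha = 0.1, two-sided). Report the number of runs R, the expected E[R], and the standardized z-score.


Step 1: Compute median = 24.50; label A = above, B = below.
Labels in order: ABABABABBBAA  (n_A = 6, n_B = 6)
Step 2: Count runs R = 9.
Step 3: Under H0 (random ordering), E[R] = 2*n_A*n_B/(n_A+n_B) + 1 = 2*6*6/12 + 1 = 7.0000.
        Var[R] = 2*n_A*n_B*(2*n_A*n_B - n_A - n_B) / ((n_A+n_B)^2 * (n_A+n_B-1)) = 4320/1584 = 2.7273.
        SD[R] = 1.6514.
Step 4: Continuity-corrected z = (R - 0.5 - E[R]) / SD[R] = (9 - 0.5 - 7.0000) / 1.6514 = 0.9083.
Step 5: Two-sided p-value via normal approximation = 2*(1 - Phi(|z|)) = 0.363722.
Step 6: alpha = 0.1. fail to reject H0.

R = 9, z = 0.9083, p = 0.363722, fail to reject H0.


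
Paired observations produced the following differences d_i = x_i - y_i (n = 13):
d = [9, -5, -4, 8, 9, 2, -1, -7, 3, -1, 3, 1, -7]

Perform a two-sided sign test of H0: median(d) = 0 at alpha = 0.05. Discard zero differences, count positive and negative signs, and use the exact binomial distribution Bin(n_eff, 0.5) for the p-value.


Step 1: Discard zero differences. Original n = 13; n_eff = number of nonzero differences = 13.
Nonzero differences (with sign): +9, -5, -4, +8, +9, +2, -1, -7, +3, -1, +3, +1, -7
Step 2: Count signs: positive = 7, negative = 6.
Step 3: Under H0: P(positive) = 0.5, so the number of positives S ~ Bin(13, 0.5).
Step 4: Two-sided exact p-value = sum of Bin(13,0.5) probabilities at or below the observed probability = 1.000000.
Step 5: alpha = 0.05. fail to reject H0.

n_eff = 13, pos = 7, neg = 6, p = 1.000000, fail to reject H0.


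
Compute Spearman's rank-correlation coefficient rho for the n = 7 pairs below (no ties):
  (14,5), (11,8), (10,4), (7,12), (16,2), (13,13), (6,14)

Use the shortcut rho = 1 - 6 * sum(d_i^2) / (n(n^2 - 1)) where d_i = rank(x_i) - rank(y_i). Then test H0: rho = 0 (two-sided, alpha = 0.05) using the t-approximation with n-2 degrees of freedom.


Step 1: Rank x and y separately (midranks; no ties here).
rank(x): 14->6, 11->4, 10->3, 7->2, 16->7, 13->5, 6->1
rank(y): 5->3, 8->4, 4->2, 12->5, 2->1, 13->6, 14->7
Step 2: d_i = R_x(i) - R_y(i); compute d_i^2.
  (6-3)^2=9, (4-4)^2=0, (3-2)^2=1, (2-5)^2=9, (7-1)^2=36, (5-6)^2=1, (1-7)^2=36
sum(d^2) = 92.
Step 3: rho = 1 - 6*92 / (7*(7^2 - 1)) = 1 - 552/336 = -0.642857.
Step 4: Under H0, t = rho * sqrt((n-2)/(1-rho^2)) = -1.8766 ~ t(5).
Step 5: Two-sided p-value from the t-distribution with 5 df = 0.119392.
Step 6: alpha = 0.05. fail to reject H0.

rho = -0.6429, p = 0.119392, fail to reject H0 at alpha = 0.05.


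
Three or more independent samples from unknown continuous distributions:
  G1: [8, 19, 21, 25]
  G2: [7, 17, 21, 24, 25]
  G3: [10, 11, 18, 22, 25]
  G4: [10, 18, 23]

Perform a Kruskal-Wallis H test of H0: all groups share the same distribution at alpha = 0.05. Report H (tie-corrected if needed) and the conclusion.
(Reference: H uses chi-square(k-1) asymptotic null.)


Step 1: Combine all N = 17 observations and assign midranks.
sorted (value, group, rank): (7,G2,1), (8,G1,2), (10,G3,3.5), (10,G4,3.5), (11,G3,5), (17,G2,6), (18,G3,7.5), (18,G4,7.5), (19,G1,9), (21,G1,10.5), (21,G2,10.5), (22,G3,12), (23,G4,13), (24,G2,14), (25,G1,16), (25,G2,16), (25,G3,16)
Step 2: Sum ranks within each group.
R_1 = 37.5 (n_1 = 4)
R_2 = 47.5 (n_2 = 5)
R_3 = 44 (n_3 = 5)
R_4 = 24 (n_4 = 3)
Step 3: H = 12/(N(N+1)) * sum(R_i^2/n_i) - 3(N+1)
     = 12/(17*18) * (37.5^2/4 + 47.5^2/5 + 44^2/5 + 24^2/3) - 3*18
     = 0.039216 * 1382.01 - 54
     = 0.196569.
Step 4: Ties present; correction factor C = 1 - 42/(17^3 - 17) = 0.991422. Corrected H = 0.196569 / 0.991422 = 0.198269.
Step 5: Under H0, H ~ chi^2(3); p-value = 0.977868.
Step 6: alpha = 0.05. fail to reject H0.

H = 0.1983, df = 3, p = 0.977868, fail to reject H0.


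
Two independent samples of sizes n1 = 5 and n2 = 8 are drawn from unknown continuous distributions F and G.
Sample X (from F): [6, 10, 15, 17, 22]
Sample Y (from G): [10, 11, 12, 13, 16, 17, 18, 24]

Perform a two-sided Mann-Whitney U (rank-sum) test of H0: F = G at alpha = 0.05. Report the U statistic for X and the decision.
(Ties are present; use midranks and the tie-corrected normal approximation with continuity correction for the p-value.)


Step 1: Combine and sort all 13 observations; assign midranks.
sorted (value, group): (6,X), (10,X), (10,Y), (11,Y), (12,Y), (13,Y), (15,X), (16,Y), (17,X), (17,Y), (18,Y), (22,X), (24,Y)
ranks: 6->1, 10->2.5, 10->2.5, 11->4, 12->5, 13->6, 15->7, 16->8, 17->9.5, 17->9.5, 18->11, 22->12, 24->13
Step 2: Rank sum for X: R1 = 1 + 2.5 + 7 + 9.5 + 12 = 32.
Step 3: U_X = R1 - n1(n1+1)/2 = 32 - 5*6/2 = 32 - 15 = 17.
       U_Y = n1*n2 - U_X = 40 - 17 = 23.
Step 4: Ties are present, so use the tie-corrected normal approximation (with continuity correction) for the p-value.
Step 5: p-value = 0.713640; compare to alpha = 0.05. fail to reject H0.

U_X = 17, p = 0.713640, fail to reject H0 at alpha = 0.05.


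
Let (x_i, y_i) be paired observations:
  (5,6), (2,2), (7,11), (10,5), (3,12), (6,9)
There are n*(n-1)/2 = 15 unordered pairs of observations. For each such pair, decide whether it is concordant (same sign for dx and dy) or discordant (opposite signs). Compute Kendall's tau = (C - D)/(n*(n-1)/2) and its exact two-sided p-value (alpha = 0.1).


Step 1: Enumerate the 15 unordered pairs (i,j) with i<j and classify each by sign(x_j-x_i) * sign(y_j-y_i).
  (1,2):dx=-3,dy=-4->C; (1,3):dx=+2,dy=+5->C; (1,4):dx=+5,dy=-1->D; (1,5):dx=-2,dy=+6->D
  (1,6):dx=+1,dy=+3->C; (2,3):dx=+5,dy=+9->C; (2,4):dx=+8,dy=+3->C; (2,5):dx=+1,dy=+10->C
  (2,6):dx=+4,dy=+7->C; (3,4):dx=+3,dy=-6->D; (3,5):dx=-4,dy=+1->D; (3,6):dx=-1,dy=-2->C
  (4,5):dx=-7,dy=+7->D; (4,6):dx=-4,dy=+4->D; (5,6):dx=+3,dy=-3->D
Step 2: C = 8, D = 7, total pairs = 15.
Step 3: tau = (C - D)/(n(n-1)/2) = (8 - 7)/15 = 0.066667.
Step 4: Exact two-sided p-value (enumerate n! = 720 permutations of y under H0): p = 1.000000.
Step 5: alpha = 0.1. fail to reject H0.

tau_b = 0.0667 (C=8, D=7), p = 1.000000, fail to reject H0.


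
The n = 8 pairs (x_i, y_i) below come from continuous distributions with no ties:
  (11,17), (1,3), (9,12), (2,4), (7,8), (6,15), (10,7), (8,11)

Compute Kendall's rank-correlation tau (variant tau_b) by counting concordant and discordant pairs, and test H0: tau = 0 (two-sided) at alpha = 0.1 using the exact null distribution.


Step 1: Enumerate the 28 unordered pairs (i,j) with i<j and classify each by sign(x_j-x_i) * sign(y_j-y_i).
  (1,2):dx=-10,dy=-14->C; (1,3):dx=-2,dy=-5->C; (1,4):dx=-9,dy=-13->C; (1,5):dx=-4,dy=-9->C
  (1,6):dx=-5,dy=-2->C; (1,7):dx=-1,dy=-10->C; (1,8):dx=-3,dy=-6->C; (2,3):dx=+8,dy=+9->C
  (2,4):dx=+1,dy=+1->C; (2,5):dx=+6,dy=+5->C; (2,6):dx=+5,dy=+12->C; (2,7):dx=+9,dy=+4->C
  (2,8):dx=+7,dy=+8->C; (3,4):dx=-7,dy=-8->C; (3,5):dx=-2,dy=-4->C; (3,6):dx=-3,dy=+3->D
  (3,7):dx=+1,dy=-5->D; (3,8):dx=-1,dy=-1->C; (4,5):dx=+5,dy=+4->C; (4,6):dx=+4,dy=+11->C
  (4,7):dx=+8,dy=+3->C; (4,8):dx=+6,dy=+7->C; (5,6):dx=-1,dy=+7->D; (5,7):dx=+3,dy=-1->D
  (5,8):dx=+1,dy=+3->C; (6,7):dx=+4,dy=-8->D; (6,8):dx=+2,dy=-4->D; (7,8):dx=-2,dy=+4->D
Step 2: C = 21, D = 7, total pairs = 28.
Step 3: tau = (C - D)/(n(n-1)/2) = (21 - 7)/28 = 0.500000.
Step 4: Exact two-sided p-value (enumerate n! = 40320 permutations of y under H0): p = 0.108681.
Step 5: alpha = 0.1. fail to reject H0.

tau_b = 0.5000 (C=21, D=7), p = 0.108681, fail to reject H0.


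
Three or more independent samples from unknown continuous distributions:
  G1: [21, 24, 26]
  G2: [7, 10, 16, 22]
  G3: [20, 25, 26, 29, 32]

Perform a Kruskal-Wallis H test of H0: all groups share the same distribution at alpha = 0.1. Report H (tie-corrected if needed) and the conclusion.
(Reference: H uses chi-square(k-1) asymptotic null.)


Step 1: Combine all N = 12 observations and assign midranks.
sorted (value, group, rank): (7,G2,1), (10,G2,2), (16,G2,3), (20,G3,4), (21,G1,5), (22,G2,6), (24,G1,7), (25,G3,8), (26,G1,9.5), (26,G3,9.5), (29,G3,11), (32,G3,12)
Step 2: Sum ranks within each group.
R_1 = 21.5 (n_1 = 3)
R_2 = 12 (n_2 = 4)
R_3 = 44.5 (n_3 = 5)
Step 3: H = 12/(N(N+1)) * sum(R_i^2/n_i) - 3(N+1)
     = 12/(12*13) * (21.5^2/3 + 12^2/4 + 44.5^2/5) - 3*13
     = 0.076923 * 586.133 - 39
     = 6.087179.
Step 4: Ties present; correction factor C = 1 - 6/(12^3 - 12) = 0.996503. Corrected H = 6.087179 / 0.996503 = 6.108538.
Step 5: Under H0, H ~ chi^2(2); p-value = 0.047157.
Step 6: alpha = 0.1. reject H0.

H = 6.1085, df = 2, p = 0.047157, reject H0.


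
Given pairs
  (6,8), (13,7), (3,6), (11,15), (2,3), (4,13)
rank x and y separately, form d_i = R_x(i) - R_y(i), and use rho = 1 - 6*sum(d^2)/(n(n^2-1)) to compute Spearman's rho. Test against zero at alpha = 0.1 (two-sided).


Step 1: Rank x and y separately (midranks; no ties here).
rank(x): 6->4, 13->6, 3->2, 11->5, 2->1, 4->3
rank(y): 8->4, 7->3, 6->2, 15->6, 3->1, 13->5
Step 2: d_i = R_x(i) - R_y(i); compute d_i^2.
  (4-4)^2=0, (6-3)^2=9, (2-2)^2=0, (5-6)^2=1, (1-1)^2=0, (3-5)^2=4
sum(d^2) = 14.
Step 3: rho = 1 - 6*14 / (6*(6^2 - 1)) = 1 - 84/210 = 0.600000.
Step 4: Under H0, t = rho * sqrt((n-2)/(1-rho^2)) = 1.5000 ~ t(4).
Step 5: Two-sided p-value from the t-distribution with 4 df = 0.208000.
Step 6: alpha = 0.1. fail to reject H0.

rho = 0.6000, p = 0.208000, fail to reject H0 at alpha = 0.1.


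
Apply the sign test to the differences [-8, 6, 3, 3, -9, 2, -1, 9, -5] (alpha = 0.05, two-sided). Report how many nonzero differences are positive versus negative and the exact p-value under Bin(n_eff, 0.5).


Step 1: Discard zero differences. Original n = 9; n_eff = number of nonzero differences = 9.
Nonzero differences (with sign): -8, +6, +3, +3, -9, +2, -1, +9, -5
Step 2: Count signs: positive = 5, negative = 4.
Step 3: Under H0: P(positive) = 0.5, so the number of positives S ~ Bin(9, 0.5).
Step 4: Two-sided exact p-value = sum of Bin(9,0.5) probabilities at or below the observed probability = 1.000000.
Step 5: alpha = 0.05. fail to reject H0.

n_eff = 9, pos = 5, neg = 4, p = 1.000000, fail to reject H0.


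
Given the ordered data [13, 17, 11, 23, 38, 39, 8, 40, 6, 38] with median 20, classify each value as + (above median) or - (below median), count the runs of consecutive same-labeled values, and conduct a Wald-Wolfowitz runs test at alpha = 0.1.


Step 1: Compute median = 20; label A = above, B = below.
Labels in order: BBBAAABABA  (n_A = 5, n_B = 5)
Step 2: Count runs R = 6.
Step 3: Under H0 (random ordering), E[R] = 2*n_A*n_B/(n_A+n_B) + 1 = 2*5*5/10 + 1 = 6.0000.
        Var[R] = 2*n_A*n_B*(2*n_A*n_B - n_A - n_B) / ((n_A+n_B)^2 * (n_A+n_B-1)) = 2000/900 = 2.2222.
        SD[R] = 1.4907.
Step 4: R = E[R], so z = 0 with no continuity correction.
Step 5: Two-sided p-value via normal approximation = 2*(1 - Phi(|z|)) = 1.000000.
Step 6: alpha = 0.1. fail to reject H0.

R = 6, z = 0.0000, p = 1.000000, fail to reject H0.


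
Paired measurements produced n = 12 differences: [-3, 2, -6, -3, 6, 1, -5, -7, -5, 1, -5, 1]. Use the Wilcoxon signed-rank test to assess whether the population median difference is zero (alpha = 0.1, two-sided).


Step 1: Drop any zero differences (none here) and take |d_i|.
|d| = [3, 2, 6, 3, 6, 1, 5, 7, 5, 1, 5, 1]
Step 2: Midrank |d_i| (ties get averaged ranks).
ranks: |3|->5.5, |2|->4, |6|->10.5, |3|->5.5, |6|->10.5, |1|->2, |5|->8, |7|->12, |5|->8, |1|->2, |5|->8, |1|->2
Step 3: Attach original signs; sum ranks with positive sign and with negative sign.
W+ = 4 + 10.5 + 2 + 2 + 2 = 20.5
W- = 5.5 + 10.5 + 5.5 + 8 + 12 + 8 + 8 = 57.5
(Check: W+ + W- = 78 should equal n(n+1)/2 = 78.)
Step 4: Test statistic W = min(W+, W-) = 20.5.
Step 5: Ties in |d|, so use the tie-corrected normal approximation.
        E[W] = n(n+1)/4 = 12*13/4 = 39.
        Tie groups: |d|=1 (t=3), |d|=3 (t=2), |d|=5 (t=3), |d|=6 (t=2); sum(t^3 - t) = 60.
        Var[W] = n(n+1)(2n+1)/24 - sum(t^3-t)/48 = 3900/24 - 60/48 = 161.25.
        z = (W - E[W]) / sqrt(Var[W]) = (20.5 - 39) / 12.6984 = -1.4569.
        Two-sided p = 2*Phi(z) = 0.145151.
Step 6: alpha = 0.1. fail to reject H0.

W+ = 20.5, W- = 57.5, W = min = 20.5, p = 0.145151, fail to reject H0.


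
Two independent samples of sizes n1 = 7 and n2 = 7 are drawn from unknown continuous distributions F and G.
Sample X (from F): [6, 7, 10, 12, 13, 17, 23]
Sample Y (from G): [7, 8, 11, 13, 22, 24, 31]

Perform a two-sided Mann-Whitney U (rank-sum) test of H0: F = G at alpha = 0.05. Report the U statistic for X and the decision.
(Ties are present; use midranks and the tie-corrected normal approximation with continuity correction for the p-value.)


Step 1: Combine and sort all 14 observations; assign midranks.
sorted (value, group): (6,X), (7,X), (7,Y), (8,Y), (10,X), (11,Y), (12,X), (13,X), (13,Y), (17,X), (22,Y), (23,X), (24,Y), (31,Y)
ranks: 6->1, 7->2.5, 7->2.5, 8->4, 10->5, 11->6, 12->7, 13->8.5, 13->8.5, 17->10, 22->11, 23->12, 24->13, 31->14
Step 2: Rank sum for X: R1 = 1 + 2.5 + 5 + 7 + 8.5 + 10 + 12 = 46.
Step 3: U_X = R1 - n1(n1+1)/2 = 46 - 7*8/2 = 46 - 28 = 18.
       U_Y = n1*n2 - U_X = 49 - 18 = 31.
Step 4: Ties are present, so use the tie-corrected normal approximation (with continuity correction) for the p-value.
Step 5: p-value = 0.442284; compare to alpha = 0.05. fail to reject H0.

U_X = 18, p = 0.442284, fail to reject H0 at alpha = 0.05.


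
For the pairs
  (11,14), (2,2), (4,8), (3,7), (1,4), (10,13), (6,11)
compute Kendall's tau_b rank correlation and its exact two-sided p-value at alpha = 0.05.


Step 1: Enumerate the 21 unordered pairs (i,j) with i<j and classify each by sign(x_j-x_i) * sign(y_j-y_i).
  (1,2):dx=-9,dy=-12->C; (1,3):dx=-7,dy=-6->C; (1,4):dx=-8,dy=-7->C; (1,5):dx=-10,dy=-10->C
  (1,6):dx=-1,dy=-1->C; (1,7):dx=-5,dy=-3->C; (2,3):dx=+2,dy=+6->C; (2,4):dx=+1,dy=+5->C
  (2,5):dx=-1,dy=+2->D; (2,6):dx=+8,dy=+11->C; (2,7):dx=+4,dy=+9->C; (3,4):dx=-1,dy=-1->C
  (3,5):dx=-3,dy=-4->C; (3,6):dx=+6,dy=+5->C; (3,7):dx=+2,dy=+3->C; (4,5):dx=-2,dy=-3->C
  (4,6):dx=+7,dy=+6->C; (4,7):dx=+3,dy=+4->C; (5,6):dx=+9,dy=+9->C; (5,7):dx=+5,dy=+7->C
  (6,7):dx=-4,dy=-2->C
Step 2: C = 20, D = 1, total pairs = 21.
Step 3: tau = (C - D)/(n(n-1)/2) = (20 - 1)/21 = 0.904762.
Step 4: Exact two-sided p-value (enumerate n! = 5040 permutations of y under H0): p = 0.002778.
Step 5: alpha = 0.05. reject H0.

tau_b = 0.9048 (C=20, D=1), p = 0.002778, reject H0.


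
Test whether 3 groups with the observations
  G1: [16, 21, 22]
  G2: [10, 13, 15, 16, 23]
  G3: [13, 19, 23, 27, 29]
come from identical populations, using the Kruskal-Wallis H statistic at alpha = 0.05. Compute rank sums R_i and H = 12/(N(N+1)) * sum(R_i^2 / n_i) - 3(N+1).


Step 1: Combine all N = 13 observations and assign midranks.
sorted (value, group, rank): (10,G2,1), (13,G2,2.5), (13,G3,2.5), (15,G2,4), (16,G1,5.5), (16,G2,5.5), (19,G3,7), (21,G1,8), (22,G1,9), (23,G2,10.5), (23,G3,10.5), (27,G3,12), (29,G3,13)
Step 2: Sum ranks within each group.
R_1 = 22.5 (n_1 = 3)
R_2 = 23.5 (n_2 = 5)
R_3 = 45 (n_3 = 5)
Step 3: H = 12/(N(N+1)) * sum(R_i^2/n_i) - 3(N+1)
     = 12/(13*14) * (22.5^2/3 + 23.5^2/5 + 45^2/5) - 3*14
     = 0.065934 * 684.2 - 42
     = 3.112088.
Step 4: Ties present; correction factor C = 1 - 18/(13^3 - 13) = 0.991758. Corrected H = 3.112088 / 0.991758 = 3.137950.
Step 5: Under H0, H ~ chi^2(2); p-value = 0.208259.
Step 6: alpha = 0.05. fail to reject H0.

H = 3.1380, df = 2, p = 0.208259, fail to reject H0.


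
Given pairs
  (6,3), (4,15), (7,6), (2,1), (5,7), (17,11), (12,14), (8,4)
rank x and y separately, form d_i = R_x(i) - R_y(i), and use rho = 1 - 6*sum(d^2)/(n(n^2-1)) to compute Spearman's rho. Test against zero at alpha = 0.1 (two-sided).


Step 1: Rank x and y separately (midranks; no ties here).
rank(x): 6->4, 4->2, 7->5, 2->1, 5->3, 17->8, 12->7, 8->6
rank(y): 3->2, 15->8, 6->4, 1->1, 7->5, 11->6, 14->7, 4->3
Step 2: d_i = R_x(i) - R_y(i); compute d_i^2.
  (4-2)^2=4, (2-8)^2=36, (5-4)^2=1, (1-1)^2=0, (3-5)^2=4, (8-6)^2=4, (7-7)^2=0, (6-3)^2=9
sum(d^2) = 58.
Step 3: rho = 1 - 6*58 / (8*(8^2 - 1)) = 1 - 348/504 = 0.309524.
Step 4: Under H0, t = rho * sqrt((n-2)/(1-rho^2)) = 0.7973 ~ t(6).
Step 5: Two-sided p-value from the t-distribution with 6 df = 0.455645.
Step 6: alpha = 0.1. fail to reject H0.

rho = 0.3095, p = 0.455645, fail to reject H0 at alpha = 0.1.


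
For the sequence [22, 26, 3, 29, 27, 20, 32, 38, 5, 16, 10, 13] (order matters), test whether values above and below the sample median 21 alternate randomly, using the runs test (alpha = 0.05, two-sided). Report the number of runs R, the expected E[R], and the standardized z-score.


Step 1: Compute median = 21; label A = above, B = below.
Labels in order: AABAABAABBBB  (n_A = 6, n_B = 6)
Step 2: Count runs R = 6.
Step 3: Under H0 (random ordering), E[R] = 2*n_A*n_B/(n_A+n_B) + 1 = 2*6*6/12 + 1 = 7.0000.
        Var[R] = 2*n_A*n_B*(2*n_A*n_B - n_A - n_B) / ((n_A+n_B)^2 * (n_A+n_B-1)) = 4320/1584 = 2.7273.
        SD[R] = 1.6514.
Step 4: Continuity-corrected z = (R + 0.5 - E[R]) / SD[R] = (6 + 0.5 - 7.0000) / 1.6514 = -0.3028.
Step 5: Two-sided p-value via normal approximation = 2*(1 - Phi(|z|)) = 0.762069.
Step 6: alpha = 0.05. fail to reject H0.

R = 6, z = -0.3028, p = 0.762069, fail to reject H0.


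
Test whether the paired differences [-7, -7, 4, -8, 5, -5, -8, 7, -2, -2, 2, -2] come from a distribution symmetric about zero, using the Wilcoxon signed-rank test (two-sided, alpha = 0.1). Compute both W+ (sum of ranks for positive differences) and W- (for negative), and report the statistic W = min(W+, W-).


Step 1: Drop any zero differences (none here) and take |d_i|.
|d| = [7, 7, 4, 8, 5, 5, 8, 7, 2, 2, 2, 2]
Step 2: Midrank |d_i| (ties get averaged ranks).
ranks: |7|->9, |7|->9, |4|->5, |8|->11.5, |5|->6.5, |5|->6.5, |8|->11.5, |7|->9, |2|->2.5, |2|->2.5, |2|->2.5, |2|->2.5
Step 3: Attach original signs; sum ranks with positive sign and with negative sign.
W+ = 5 + 6.5 + 9 + 2.5 = 23
W- = 9 + 9 + 11.5 + 6.5 + 11.5 + 2.5 + 2.5 + 2.5 = 55
(Check: W+ + W- = 78 should equal n(n+1)/2 = 78.)
Step 4: Test statistic W = min(W+, W-) = 23.
Step 5: Ties in |d|, so use the tie-corrected normal approximation.
        E[W] = n(n+1)/4 = 12*13/4 = 39.
        Tie groups: |d|=2 (t=4), |d|=5 (t=2), |d|=7 (t=3), |d|=8 (t=2); sum(t^3 - t) = 96.
        Var[W] = n(n+1)(2n+1)/24 - sum(t^3-t)/48 = 3900/24 - 96/48 = 160.5.
        z = (W - E[W]) / sqrt(Var[W]) = (23 - 39) / 12.6689 = -1.2629.
        Two-sided p = 2*Phi(z) = 0.206611.
Step 6: alpha = 0.1. fail to reject H0.

W+ = 23, W- = 55, W = min = 23, p = 0.206611, fail to reject H0.


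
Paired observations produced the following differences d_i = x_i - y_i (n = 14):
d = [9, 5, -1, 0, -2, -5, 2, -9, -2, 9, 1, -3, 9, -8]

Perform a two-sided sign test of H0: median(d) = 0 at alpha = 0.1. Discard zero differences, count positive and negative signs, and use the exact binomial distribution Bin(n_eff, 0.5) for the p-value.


Step 1: Discard zero differences. Original n = 14; n_eff = number of nonzero differences = 13.
Nonzero differences (with sign): +9, +5, -1, -2, -5, +2, -9, -2, +9, +1, -3, +9, -8
Step 2: Count signs: positive = 6, negative = 7.
Step 3: Under H0: P(positive) = 0.5, so the number of positives S ~ Bin(13, 0.5).
Step 4: Two-sided exact p-value = sum of Bin(13,0.5) probabilities at or below the observed probability = 1.000000.
Step 5: alpha = 0.1. fail to reject H0.

n_eff = 13, pos = 6, neg = 7, p = 1.000000, fail to reject H0.


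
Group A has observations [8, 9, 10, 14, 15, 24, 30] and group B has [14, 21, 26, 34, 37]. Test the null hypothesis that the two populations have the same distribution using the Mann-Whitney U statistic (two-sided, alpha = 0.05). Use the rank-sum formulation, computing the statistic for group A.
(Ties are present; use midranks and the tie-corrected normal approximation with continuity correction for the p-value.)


Step 1: Combine and sort all 12 observations; assign midranks.
sorted (value, group): (8,X), (9,X), (10,X), (14,X), (14,Y), (15,X), (21,Y), (24,X), (26,Y), (30,X), (34,Y), (37,Y)
ranks: 8->1, 9->2, 10->3, 14->4.5, 14->4.5, 15->6, 21->7, 24->8, 26->9, 30->10, 34->11, 37->12
Step 2: Rank sum for X: R1 = 1 + 2 + 3 + 4.5 + 6 + 8 + 10 = 34.5.
Step 3: U_X = R1 - n1(n1+1)/2 = 34.5 - 7*8/2 = 34.5 - 28 = 6.5.
       U_Y = n1*n2 - U_X = 35 - 6.5 = 28.5.
Step 4: Ties are present, so use the tie-corrected normal approximation (with continuity correction) for the p-value.
Step 5: p-value = 0.087602; compare to alpha = 0.05. fail to reject H0.

U_X = 6.5, p = 0.087602, fail to reject H0 at alpha = 0.05.
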